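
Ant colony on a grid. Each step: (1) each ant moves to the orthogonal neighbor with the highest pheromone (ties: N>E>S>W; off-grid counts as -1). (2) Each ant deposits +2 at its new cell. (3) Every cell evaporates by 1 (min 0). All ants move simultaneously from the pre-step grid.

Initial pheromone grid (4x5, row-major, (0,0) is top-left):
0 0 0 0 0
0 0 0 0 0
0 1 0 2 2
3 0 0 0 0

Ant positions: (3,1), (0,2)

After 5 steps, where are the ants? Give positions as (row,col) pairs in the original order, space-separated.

Step 1: ant0:(3,1)->W->(3,0) | ant1:(0,2)->E->(0,3)
  grid max=4 at (3,0)
Step 2: ant0:(3,0)->N->(2,0) | ant1:(0,3)->E->(0,4)
  grid max=3 at (3,0)
Step 3: ant0:(2,0)->S->(3,0) | ant1:(0,4)->S->(1,4)
  grid max=4 at (3,0)
Step 4: ant0:(3,0)->N->(2,0) | ant1:(1,4)->N->(0,4)
  grid max=3 at (3,0)
Step 5: ant0:(2,0)->S->(3,0) | ant1:(0,4)->S->(1,4)
  grid max=4 at (3,0)

(3,0) (1,4)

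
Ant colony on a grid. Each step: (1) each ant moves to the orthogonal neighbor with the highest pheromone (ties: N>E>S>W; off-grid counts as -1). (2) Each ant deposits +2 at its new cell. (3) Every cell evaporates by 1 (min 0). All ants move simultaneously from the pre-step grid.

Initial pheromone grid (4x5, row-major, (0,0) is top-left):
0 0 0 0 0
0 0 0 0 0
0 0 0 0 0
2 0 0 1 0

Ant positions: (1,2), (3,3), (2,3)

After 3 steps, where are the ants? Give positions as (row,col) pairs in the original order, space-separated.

Step 1: ant0:(1,2)->N->(0,2) | ant1:(3,3)->N->(2,3) | ant2:(2,3)->S->(3,3)
  grid max=2 at (3,3)
Step 2: ant0:(0,2)->E->(0,3) | ant1:(2,3)->S->(3,3) | ant2:(3,3)->N->(2,3)
  grid max=3 at (3,3)
Step 3: ant0:(0,3)->E->(0,4) | ant1:(3,3)->N->(2,3) | ant2:(2,3)->S->(3,3)
  grid max=4 at (3,3)

(0,4) (2,3) (3,3)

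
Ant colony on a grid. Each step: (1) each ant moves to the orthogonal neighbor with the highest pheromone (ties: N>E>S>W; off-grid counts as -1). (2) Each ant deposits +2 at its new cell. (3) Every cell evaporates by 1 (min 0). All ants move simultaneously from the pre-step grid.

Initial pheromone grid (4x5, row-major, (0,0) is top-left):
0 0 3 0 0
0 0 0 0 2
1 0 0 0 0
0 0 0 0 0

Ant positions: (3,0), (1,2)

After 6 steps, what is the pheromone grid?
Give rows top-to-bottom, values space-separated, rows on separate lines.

After step 1: ants at (2,0),(0,2)
  0 0 4 0 0
  0 0 0 0 1
  2 0 0 0 0
  0 0 0 0 0
After step 2: ants at (1,0),(0,3)
  0 0 3 1 0
  1 0 0 0 0
  1 0 0 0 0
  0 0 0 0 0
After step 3: ants at (2,0),(0,2)
  0 0 4 0 0
  0 0 0 0 0
  2 0 0 0 0
  0 0 0 0 0
After step 4: ants at (1,0),(0,3)
  0 0 3 1 0
  1 0 0 0 0
  1 0 0 0 0
  0 0 0 0 0
After step 5: ants at (2,0),(0,2)
  0 0 4 0 0
  0 0 0 0 0
  2 0 0 0 0
  0 0 0 0 0
After step 6: ants at (1,0),(0,3)
  0 0 3 1 0
  1 0 0 0 0
  1 0 0 0 0
  0 0 0 0 0

0 0 3 1 0
1 0 0 0 0
1 0 0 0 0
0 0 0 0 0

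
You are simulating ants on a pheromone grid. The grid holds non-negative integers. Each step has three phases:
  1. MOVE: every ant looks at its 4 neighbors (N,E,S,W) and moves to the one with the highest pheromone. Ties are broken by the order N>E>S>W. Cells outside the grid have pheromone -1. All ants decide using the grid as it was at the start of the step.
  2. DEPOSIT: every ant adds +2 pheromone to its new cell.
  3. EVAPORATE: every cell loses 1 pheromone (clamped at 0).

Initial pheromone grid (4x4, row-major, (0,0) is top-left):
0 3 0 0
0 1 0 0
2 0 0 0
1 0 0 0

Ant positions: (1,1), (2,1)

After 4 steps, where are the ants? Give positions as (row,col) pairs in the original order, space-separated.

Step 1: ant0:(1,1)->N->(0,1) | ant1:(2,1)->W->(2,0)
  grid max=4 at (0,1)
Step 2: ant0:(0,1)->E->(0,2) | ant1:(2,0)->N->(1,0)
  grid max=3 at (0,1)
Step 3: ant0:(0,2)->W->(0,1) | ant1:(1,0)->S->(2,0)
  grid max=4 at (0,1)
Step 4: ant0:(0,1)->E->(0,2) | ant1:(2,0)->N->(1,0)
  grid max=3 at (0,1)

(0,2) (1,0)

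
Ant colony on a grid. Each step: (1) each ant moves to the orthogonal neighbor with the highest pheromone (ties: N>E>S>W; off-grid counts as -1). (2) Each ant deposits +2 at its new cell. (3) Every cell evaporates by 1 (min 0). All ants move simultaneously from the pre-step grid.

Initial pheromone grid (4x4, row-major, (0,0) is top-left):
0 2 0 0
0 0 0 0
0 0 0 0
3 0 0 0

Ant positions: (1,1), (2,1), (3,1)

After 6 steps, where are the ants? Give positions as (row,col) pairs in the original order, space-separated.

Step 1: ant0:(1,1)->N->(0,1) | ant1:(2,1)->N->(1,1) | ant2:(3,1)->W->(3,0)
  grid max=4 at (3,0)
Step 2: ant0:(0,1)->S->(1,1) | ant1:(1,1)->N->(0,1) | ant2:(3,0)->N->(2,0)
  grid max=4 at (0,1)
Step 3: ant0:(1,1)->N->(0,1) | ant1:(0,1)->S->(1,1) | ant2:(2,0)->S->(3,0)
  grid max=5 at (0,1)
Step 4: ant0:(0,1)->S->(1,1) | ant1:(1,1)->N->(0,1) | ant2:(3,0)->N->(2,0)
  grid max=6 at (0,1)
Step 5: ant0:(1,1)->N->(0,1) | ant1:(0,1)->S->(1,1) | ant2:(2,0)->S->(3,0)
  grid max=7 at (0,1)
Step 6: ant0:(0,1)->S->(1,1) | ant1:(1,1)->N->(0,1) | ant2:(3,0)->N->(2,0)
  grid max=8 at (0,1)

(1,1) (0,1) (2,0)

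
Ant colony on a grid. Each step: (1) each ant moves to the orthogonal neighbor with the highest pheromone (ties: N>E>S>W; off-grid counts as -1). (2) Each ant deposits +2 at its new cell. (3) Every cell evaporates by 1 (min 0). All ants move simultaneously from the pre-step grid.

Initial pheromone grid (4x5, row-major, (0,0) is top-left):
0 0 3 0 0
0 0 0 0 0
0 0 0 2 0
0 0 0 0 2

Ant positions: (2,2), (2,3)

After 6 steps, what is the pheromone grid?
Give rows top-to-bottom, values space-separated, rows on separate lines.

After step 1: ants at (2,3),(1,3)
  0 0 2 0 0
  0 0 0 1 0
  0 0 0 3 0
  0 0 0 0 1
After step 2: ants at (1,3),(2,3)
  0 0 1 0 0
  0 0 0 2 0
  0 0 0 4 0
  0 0 0 0 0
After step 3: ants at (2,3),(1,3)
  0 0 0 0 0
  0 0 0 3 0
  0 0 0 5 0
  0 0 0 0 0
After step 4: ants at (1,3),(2,3)
  0 0 0 0 0
  0 0 0 4 0
  0 0 0 6 0
  0 0 0 0 0
After step 5: ants at (2,3),(1,3)
  0 0 0 0 0
  0 0 0 5 0
  0 0 0 7 0
  0 0 0 0 0
After step 6: ants at (1,3),(2,3)
  0 0 0 0 0
  0 0 0 6 0
  0 0 0 8 0
  0 0 0 0 0

0 0 0 0 0
0 0 0 6 0
0 0 0 8 0
0 0 0 0 0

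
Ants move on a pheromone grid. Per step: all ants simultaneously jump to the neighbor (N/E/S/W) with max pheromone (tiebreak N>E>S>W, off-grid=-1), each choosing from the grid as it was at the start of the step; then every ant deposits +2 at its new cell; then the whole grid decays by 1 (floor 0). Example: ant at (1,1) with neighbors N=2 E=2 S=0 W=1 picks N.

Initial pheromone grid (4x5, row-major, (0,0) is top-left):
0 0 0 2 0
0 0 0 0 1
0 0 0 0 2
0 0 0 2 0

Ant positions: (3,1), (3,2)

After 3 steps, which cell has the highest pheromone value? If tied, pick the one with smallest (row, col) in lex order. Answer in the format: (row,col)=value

Step 1: ant0:(3,1)->N->(2,1) | ant1:(3,2)->E->(3,3)
  grid max=3 at (3,3)
Step 2: ant0:(2,1)->N->(1,1) | ant1:(3,3)->N->(2,3)
  grid max=2 at (3,3)
Step 3: ant0:(1,1)->N->(0,1) | ant1:(2,3)->S->(3,3)
  grid max=3 at (3,3)
Final grid:
  0 1 0 0 0
  0 0 0 0 0
  0 0 0 0 0
  0 0 0 3 0
Max pheromone 3 at (3,3)

Answer: (3,3)=3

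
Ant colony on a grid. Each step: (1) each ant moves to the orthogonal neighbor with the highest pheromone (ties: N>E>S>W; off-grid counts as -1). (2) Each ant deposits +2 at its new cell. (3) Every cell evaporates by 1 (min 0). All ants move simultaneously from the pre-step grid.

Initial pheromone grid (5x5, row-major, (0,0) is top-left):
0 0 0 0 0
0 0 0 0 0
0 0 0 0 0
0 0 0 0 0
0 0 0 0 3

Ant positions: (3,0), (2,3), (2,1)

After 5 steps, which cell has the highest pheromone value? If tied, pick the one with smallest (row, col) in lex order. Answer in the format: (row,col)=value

Step 1: ant0:(3,0)->N->(2,0) | ant1:(2,3)->N->(1,3) | ant2:(2,1)->N->(1,1)
  grid max=2 at (4,4)
Step 2: ant0:(2,0)->N->(1,0) | ant1:(1,3)->N->(0,3) | ant2:(1,1)->N->(0,1)
  grid max=1 at (0,1)
Step 3: ant0:(1,0)->N->(0,0) | ant1:(0,3)->E->(0,4) | ant2:(0,1)->E->(0,2)
  grid max=1 at (0,0)
Step 4: ant0:(0,0)->E->(0,1) | ant1:(0,4)->S->(1,4) | ant2:(0,2)->E->(0,3)
  grid max=1 at (0,1)
Step 5: ant0:(0,1)->E->(0,2) | ant1:(1,4)->N->(0,4) | ant2:(0,3)->E->(0,4)
  grid max=3 at (0,4)
Final grid:
  0 0 1 0 3
  0 0 0 0 0
  0 0 0 0 0
  0 0 0 0 0
  0 0 0 0 0
Max pheromone 3 at (0,4)

Answer: (0,4)=3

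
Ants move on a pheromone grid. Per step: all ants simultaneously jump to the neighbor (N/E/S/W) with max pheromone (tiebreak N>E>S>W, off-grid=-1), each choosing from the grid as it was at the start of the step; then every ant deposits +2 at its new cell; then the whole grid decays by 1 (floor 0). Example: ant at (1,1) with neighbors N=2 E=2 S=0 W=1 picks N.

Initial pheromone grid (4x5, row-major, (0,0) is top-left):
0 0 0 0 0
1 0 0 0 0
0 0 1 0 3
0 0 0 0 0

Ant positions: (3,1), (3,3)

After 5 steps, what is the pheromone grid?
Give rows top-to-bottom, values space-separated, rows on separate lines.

After step 1: ants at (2,1),(2,3)
  0 0 0 0 0
  0 0 0 0 0
  0 1 0 1 2
  0 0 0 0 0
After step 2: ants at (1,1),(2,4)
  0 0 0 0 0
  0 1 0 0 0
  0 0 0 0 3
  0 0 0 0 0
After step 3: ants at (0,1),(1,4)
  0 1 0 0 0
  0 0 0 0 1
  0 0 0 0 2
  0 0 0 0 0
After step 4: ants at (0,2),(2,4)
  0 0 1 0 0
  0 0 0 0 0
  0 0 0 0 3
  0 0 0 0 0
After step 5: ants at (0,3),(1,4)
  0 0 0 1 0
  0 0 0 0 1
  0 0 0 0 2
  0 0 0 0 0

0 0 0 1 0
0 0 0 0 1
0 0 0 0 2
0 0 0 0 0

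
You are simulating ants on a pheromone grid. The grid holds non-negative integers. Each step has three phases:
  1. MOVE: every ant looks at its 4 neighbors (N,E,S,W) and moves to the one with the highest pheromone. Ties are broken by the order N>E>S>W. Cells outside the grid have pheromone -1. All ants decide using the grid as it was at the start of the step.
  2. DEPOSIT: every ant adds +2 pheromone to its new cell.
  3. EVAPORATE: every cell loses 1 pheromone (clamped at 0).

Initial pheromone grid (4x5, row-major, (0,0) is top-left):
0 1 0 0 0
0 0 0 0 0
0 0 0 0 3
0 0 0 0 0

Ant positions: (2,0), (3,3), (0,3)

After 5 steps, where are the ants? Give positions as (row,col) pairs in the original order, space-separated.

Step 1: ant0:(2,0)->N->(1,0) | ant1:(3,3)->N->(2,3) | ant2:(0,3)->E->(0,4)
  grid max=2 at (2,4)
Step 2: ant0:(1,0)->N->(0,0) | ant1:(2,3)->E->(2,4) | ant2:(0,4)->S->(1,4)
  grid max=3 at (2,4)
Step 3: ant0:(0,0)->E->(0,1) | ant1:(2,4)->N->(1,4) | ant2:(1,4)->S->(2,4)
  grid max=4 at (2,4)
Step 4: ant0:(0,1)->E->(0,2) | ant1:(1,4)->S->(2,4) | ant2:(2,4)->N->(1,4)
  grid max=5 at (2,4)
Step 5: ant0:(0,2)->E->(0,3) | ant1:(2,4)->N->(1,4) | ant2:(1,4)->S->(2,4)
  grid max=6 at (2,4)

(0,3) (1,4) (2,4)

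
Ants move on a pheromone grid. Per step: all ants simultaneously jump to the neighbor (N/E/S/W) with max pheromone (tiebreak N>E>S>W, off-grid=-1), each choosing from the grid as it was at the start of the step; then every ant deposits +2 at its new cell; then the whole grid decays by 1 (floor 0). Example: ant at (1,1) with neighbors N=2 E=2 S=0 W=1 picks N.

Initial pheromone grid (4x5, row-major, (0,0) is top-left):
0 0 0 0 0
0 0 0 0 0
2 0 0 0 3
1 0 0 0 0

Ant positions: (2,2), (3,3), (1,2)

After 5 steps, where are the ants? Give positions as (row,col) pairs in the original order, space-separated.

Step 1: ant0:(2,2)->N->(1,2) | ant1:(3,3)->N->(2,3) | ant2:(1,2)->N->(0,2)
  grid max=2 at (2,4)
Step 2: ant0:(1,2)->N->(0,2) | ant1:(2,3)->E->(2,4) | ant2:(0,2)->S->(1,2)
  grid max=3 at (2,4)
Step 3: ant0:(0,2)->S->(1,2) | ant1:(2,4)->N->(1,4) | ant2:(1,2)->N->(0,2)
  grid max=3 at (0,2)
Step 4: ant0:(1,2)->N->(0,2) | ant1:(1,4)->S->(2,4) | ant2:(0,2)->S->(1,2)
  grid max=4 at (0,2)
Step 5: ant0:(0,2)->S->(1,2) | ant1:(2,4)->N->(1,4) | ant2:(1,2)->N->(0,2)
  grid max=5 at (0,2)

(1,2) (1,4) (0,2)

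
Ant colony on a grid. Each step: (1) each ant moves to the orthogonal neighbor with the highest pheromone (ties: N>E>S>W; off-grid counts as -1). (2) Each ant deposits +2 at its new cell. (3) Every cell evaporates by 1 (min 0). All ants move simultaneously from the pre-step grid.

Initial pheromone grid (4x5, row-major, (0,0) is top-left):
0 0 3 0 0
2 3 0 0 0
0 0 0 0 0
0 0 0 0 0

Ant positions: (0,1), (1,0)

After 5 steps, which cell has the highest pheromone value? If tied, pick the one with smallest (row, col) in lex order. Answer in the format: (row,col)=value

Step 1: ant0:(0,1)->E->(0,2) | ant1:(1,0)->E->(1,1)
  grid max=4 at (0,2)
Step 2: ant0:(0,2)->E->(0,3) | ant1:(1,1)->W->(1,0)
  grid max=3 at (0,2)
Step 3: ant0:(0,3)->W->(0,2) | ant1:(1,0)->E->(1,1)
  grid max=4 at (0,2)
Step 4: ant0:(0,2)->E->(0,3) | ant1:(1,1)->W->(1,0)
  grid max=3 at (0,2)
Step 5: ant0:(0,3)->W->(0,2) | ant1:(1,0)->E->(1,1)
  grid max=4 at (0,2)
Final grid:
  0 0 4 0 0
  1 4 0 0 0
  0 0 0 0 0
  0 0 0 0 0
Max pheromone 4 at (0,2)

Answer: (0,2)=4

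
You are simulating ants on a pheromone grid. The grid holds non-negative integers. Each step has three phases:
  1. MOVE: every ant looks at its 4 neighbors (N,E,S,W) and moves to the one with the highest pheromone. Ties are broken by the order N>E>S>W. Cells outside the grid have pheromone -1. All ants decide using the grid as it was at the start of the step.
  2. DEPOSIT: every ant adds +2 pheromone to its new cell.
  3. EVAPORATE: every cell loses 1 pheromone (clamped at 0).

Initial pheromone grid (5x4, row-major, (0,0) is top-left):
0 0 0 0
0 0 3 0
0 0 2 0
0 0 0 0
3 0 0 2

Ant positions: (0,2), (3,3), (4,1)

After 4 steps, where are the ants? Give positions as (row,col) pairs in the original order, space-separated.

Step 1: ant0:(0,2)->S->(1,2) | ant1:(3,3)->S->(4,3) | ant2:(4,1)->W->(4,0)
  grid max=4 at (1,2)
Step 2: ant0:(1,2)->S->(2,2) | ant1:(4,3)->N->(3,3) | ant2:(4,0)->N->(3,0)
  grid max=3 at (1,2)
Step 3: ant0:(2,2)->N->(1,2) | ant1:(3,3)->S->(4,3) | ant2:(3,0)->S->(4,0)
  grid max=4 at (1,2)
Step 4: ant0:(1,2)->S->(2,2) | ant1:(4,3)->N->(3,3) | ant2:(4,0)->N->(3,0)
  grid max=3 at (1,2)

(2,2) (3,3) (3,0)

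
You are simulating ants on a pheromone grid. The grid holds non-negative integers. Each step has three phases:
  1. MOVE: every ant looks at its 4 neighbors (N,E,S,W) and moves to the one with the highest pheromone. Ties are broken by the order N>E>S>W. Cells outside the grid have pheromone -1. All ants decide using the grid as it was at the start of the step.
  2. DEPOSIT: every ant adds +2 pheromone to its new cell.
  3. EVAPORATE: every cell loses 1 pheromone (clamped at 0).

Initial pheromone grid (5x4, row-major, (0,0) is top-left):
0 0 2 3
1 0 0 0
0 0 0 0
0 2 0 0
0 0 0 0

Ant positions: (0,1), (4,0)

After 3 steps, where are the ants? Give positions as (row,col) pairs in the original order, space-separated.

Step 1: ant0:(0,1)->E->(0,2) | ant1:(4,0)->N->(3,0)
  grid max=3 at (0,2)
Step 2: ant0:(0,2)->E->(0,3) | ant1:(3,0)->E->(3,1)
  grid max=3 at (0,3)
Step 3: ant0:(0,3)->W->(0,2) | ant1:(3,1)->N->(2,1)
  grid max=3 at (0,2)

(0,2) (2,1)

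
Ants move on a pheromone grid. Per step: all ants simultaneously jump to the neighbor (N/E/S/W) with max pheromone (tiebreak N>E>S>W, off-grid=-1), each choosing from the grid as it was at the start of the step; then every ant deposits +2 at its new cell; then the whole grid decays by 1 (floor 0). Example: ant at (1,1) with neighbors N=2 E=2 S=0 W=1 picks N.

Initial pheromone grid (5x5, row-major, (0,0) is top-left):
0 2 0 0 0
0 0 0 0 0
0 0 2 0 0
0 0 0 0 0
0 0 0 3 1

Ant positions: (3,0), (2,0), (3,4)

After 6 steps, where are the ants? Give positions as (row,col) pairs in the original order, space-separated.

Step 1: ant0:(3,0)->N->(2,0) | ant1:(2,0)->N->(1,0) | ant2:(3,4)->S->(4,4)
  grid max=2 at (4,3)
Step 2: ant0:(2,0)->N->(1,0) | ant1:(1,0)->S->(2,0) | ant2:(4,4)->W->(4,3)
  grid max=3 at (4,3)
Step 3: ant0:(1,0)->S->(2,0) | ant1:(2,0)->N->(1,0) | ant2:(4,3)->E->(4,4)
  grid max=3 at (1,0)
Step 4: ant0:(2,0)->N->(1,0) | ant1:(1,0)->S->(2,0) | ant2:(4,4)->W->(4,3)
  grid max=4 at (1,0)
Step 5: ant0:(1,0)->S->(2,0) | ant1:(2,0)->N->(1,0) | ant2:(4,3)->E->(4,4)
  grid max=5 at (1,0)
Step 6: ant0:(2,0)->N->(1,0) | ant1:(1,0)->S->(2,0) | ant2:(4,4)->W->(4,3)
  grid max=6 at (1,0)

(1,0) (2,0) (4,3)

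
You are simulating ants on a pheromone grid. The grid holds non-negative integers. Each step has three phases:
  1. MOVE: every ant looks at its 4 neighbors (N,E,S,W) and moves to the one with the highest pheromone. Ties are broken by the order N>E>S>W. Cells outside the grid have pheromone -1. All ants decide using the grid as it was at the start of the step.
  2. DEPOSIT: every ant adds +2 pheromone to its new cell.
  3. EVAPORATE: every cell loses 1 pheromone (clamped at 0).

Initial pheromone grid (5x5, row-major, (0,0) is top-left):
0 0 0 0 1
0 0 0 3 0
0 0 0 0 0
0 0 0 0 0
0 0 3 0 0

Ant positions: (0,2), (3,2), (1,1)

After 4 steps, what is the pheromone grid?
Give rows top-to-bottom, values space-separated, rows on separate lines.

After step 1: ants at (0,3),(4,2),(0,1)
  0 1 0 1 0
  0 0 0 2 0
  0 0 0 0 0
  0 0 0 0 0
  0 0 4 0 0
After step 2: ants at (1,3),(3,2),(0,2)
  0 0 1 0 0
  0 0 0 3 0
  0 0 0 0 0
  0 0 1 0 0
  0 0 3 0 0
After step 3: ants at (0,3),(4,2),(0,3)
  0 0 0 3 0
  0 0 0 2 0
  0 0 0 0 0
  0 0 0 0 0
  0 0 4 0 0
After step 4: ants at (1,3),(3,2),(1,3)
  0 0 0 2 0
  0 0 0 5 0
  0 0 0 0 0
  0 0 1 0 0
  0 0 3 0 0

0 0 0 2 0
0 0 0 5 0
0 0 0 0 0
0 0 1 0 0
0 0 3 0 0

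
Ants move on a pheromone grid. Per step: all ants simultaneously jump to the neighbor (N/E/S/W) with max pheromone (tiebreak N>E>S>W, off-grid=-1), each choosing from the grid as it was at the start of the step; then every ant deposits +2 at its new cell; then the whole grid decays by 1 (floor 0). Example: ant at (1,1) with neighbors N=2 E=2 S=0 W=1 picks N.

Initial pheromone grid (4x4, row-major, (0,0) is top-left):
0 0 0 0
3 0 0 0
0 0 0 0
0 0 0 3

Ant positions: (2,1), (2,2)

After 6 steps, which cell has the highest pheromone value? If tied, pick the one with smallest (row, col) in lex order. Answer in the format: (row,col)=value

Answer: (1,0)=7

Derivation:
Step 1: ant0:(2,1)->N->(1,1) | ant1:(2,2)->N->(1,2)
  grid max=2 at (1,0)
Step 2: ant0:(1,1)->W->(1,0) | ant1:(1,2)->W->(1,1)
  grid max=3 at (1,0)
Step 3: ant0:(1,0)->E->(1,1) | ant1:(1,1)->W->(1,0)
  grid max=4 at (1,0)
Step 4: ant0:(1,1)->W->(1,0) | ant1:(1,0)->E->(1,1)
  grid max=5 at (1,0)
Step 5: ant0:(1,0)->E->(1,1) | ant1:(1,1)->W->(1,0)
  grid max=6 at (1,0)
Step 6: ant0:(1,1)->W->(1,0) | ant1:(1,0)->E->(1,1)
  grid max=7 at (1,0)
Final grid:
  0 0 0 0
  7 6 0 0
  0 0 0 0
  0 0 0 0
Max pheromone 7 at (1,0)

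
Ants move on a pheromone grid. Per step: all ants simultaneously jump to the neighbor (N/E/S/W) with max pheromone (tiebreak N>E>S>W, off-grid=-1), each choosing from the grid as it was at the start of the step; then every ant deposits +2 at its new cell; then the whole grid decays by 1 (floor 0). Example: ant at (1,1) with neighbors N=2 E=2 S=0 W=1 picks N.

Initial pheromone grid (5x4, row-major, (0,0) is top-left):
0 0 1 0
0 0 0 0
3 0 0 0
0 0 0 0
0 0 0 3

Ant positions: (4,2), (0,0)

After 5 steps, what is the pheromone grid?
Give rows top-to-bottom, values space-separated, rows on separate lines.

After step 1: ants at (4,3),(0,1)
  0 1 0 0
  0 0 0 0
  2 0 0 0
  0 0 0 0
  0 0 0 4
After step 2: ants at (3,3),(0,2)
  0 0 1 0
  0 0 0 0
  1 0 0 0
  0 0 0 1
  0 0 0 3
After step 3: ants at (4,3),(0,3)
  0 0 0 1
  0 0 0 0
  0 0 0 0
  0 0 0 0
  0 0 0 4
After step 4: ants at (3,3),(1,3)
  0 0 0 0
  0 0 0 1
  0 0 0 0
  0 0 0 1
  0 0 0 3
After step 5: ants at (4,3),(0,3)
  0 0 0 1
  0 0 0 0
  0 0 0 0
  0 0 0 0
  0 0 0 4

0 0 0 1
0 0 0 0
0 0 0 0
0 0 0 0
0 0 0 4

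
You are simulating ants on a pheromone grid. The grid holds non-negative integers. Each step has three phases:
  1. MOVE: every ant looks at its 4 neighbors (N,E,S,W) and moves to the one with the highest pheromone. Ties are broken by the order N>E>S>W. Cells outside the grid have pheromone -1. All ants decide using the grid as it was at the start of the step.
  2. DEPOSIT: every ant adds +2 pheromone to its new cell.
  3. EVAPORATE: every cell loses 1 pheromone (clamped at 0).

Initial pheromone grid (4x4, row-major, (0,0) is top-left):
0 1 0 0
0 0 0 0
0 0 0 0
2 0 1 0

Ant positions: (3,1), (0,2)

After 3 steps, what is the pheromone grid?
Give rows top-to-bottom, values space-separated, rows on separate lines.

After step 1: ants at (3,0),(0,1)
  0 2 0 0
  0 0 0 0
  0 0 0 0
  3 0 0 0
After step 2: ants at (2,0),(0,2)
  0 1 1 0
  0 0 0 0
  1 0 0 0
  2 0 0 0
After step 3: ants at (3,0),(0,1)
  0 2 0 0
  0 0 0 0
  0 0 0 0
  3 0 0 0

0 2 0 0
0 0 0 0
0 0 0 0
3 0 0 0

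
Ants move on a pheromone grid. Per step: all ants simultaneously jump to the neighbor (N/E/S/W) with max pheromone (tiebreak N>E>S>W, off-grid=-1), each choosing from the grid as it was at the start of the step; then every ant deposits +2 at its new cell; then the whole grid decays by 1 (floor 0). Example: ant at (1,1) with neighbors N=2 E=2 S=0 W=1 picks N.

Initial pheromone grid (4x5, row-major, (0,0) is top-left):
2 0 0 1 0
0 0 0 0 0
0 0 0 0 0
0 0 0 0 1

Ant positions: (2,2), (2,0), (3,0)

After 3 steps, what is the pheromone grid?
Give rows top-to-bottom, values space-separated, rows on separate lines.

After step 1: ants at (1,2),(1,0),(2,0)
  1 0 0 0 0
  1 0 1 0 0
  1 0 0 0 0
  0 0 0 0 0
After step 2: ants at (0,2),(0,0),(1,0)
  2 0 1 0 0
  2 0 0 0 0
  0 0 0 0 0
  0 0 0 0 0
After step 3: ants at (0,3),(1,0),(0,0)
  3 0 0 1 0
  3 0 0 0 0
  0 0 0 0 0
  0 0 0 0 0

3 0 0 1 0
3 0 0 0 0
0 0 0 0 0
0 0 0 0 0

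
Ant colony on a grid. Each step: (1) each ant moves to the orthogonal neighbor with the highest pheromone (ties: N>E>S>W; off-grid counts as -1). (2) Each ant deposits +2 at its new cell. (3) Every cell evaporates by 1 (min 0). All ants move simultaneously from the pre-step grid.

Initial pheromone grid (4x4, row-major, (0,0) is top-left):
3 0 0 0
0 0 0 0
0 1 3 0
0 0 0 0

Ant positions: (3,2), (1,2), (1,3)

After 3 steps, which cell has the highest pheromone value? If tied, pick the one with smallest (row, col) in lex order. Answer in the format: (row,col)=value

Answer: (2,2)=8

Derivation:
Step 1: ant0:(3,2)->N->(2,2) | ant1:(1,2)->S->(2,2) | ant2:(1,3)->N->(0,3)
  grid max=6 at (2,2)
Step 2: ant0:(2,2)->N->(1,2) | ant1:(2,2)->N->(1,2) | ant2:(0,3)->S->(1,3)
  grid max=5 at (2,2)
Step 3: ant0:(1,2)->S->(2,2) | ant1:(1,2)->S->(2,2) | ant2:(1,3)->W->(1,2)
  grid max=8 at (2,2)
Final grid:
  0 0 0 0
  0 0 4 0
  0 0 8 0
  0 0 0 0
Max pheromone 8 at (2,2)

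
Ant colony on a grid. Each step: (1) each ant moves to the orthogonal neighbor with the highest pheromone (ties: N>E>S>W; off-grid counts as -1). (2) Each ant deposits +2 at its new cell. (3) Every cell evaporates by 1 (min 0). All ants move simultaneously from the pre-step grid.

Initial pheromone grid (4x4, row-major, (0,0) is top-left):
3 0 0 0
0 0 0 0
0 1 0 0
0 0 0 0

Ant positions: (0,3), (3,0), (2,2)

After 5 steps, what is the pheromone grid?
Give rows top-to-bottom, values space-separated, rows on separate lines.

After step 1: ants at (1,3),(2,0),(2,1)
  2 0 0 0
  0 0 0 1
  1 2 0 0
  0 0 0 0
After step 2: ants at (0,3),(2,1),(2,0)
  1 0 0 1
  0 0 0 0
  2 3 0 0
  0 0 0 0
After step 3: ants at (1,3),(2,0),(2,1)
  0 0 0 0
  0 0 0 1
  3 4 0 0
  0 0 0 0
After step 4: ants at (0,3),(2,1),(2,0)
  0 0 0 1
  0 0 0 0
  4 5 0 0
  0 0 0 0
After step 5: ants at (1,3),(2,0),(2,1)
  0 0 0 0
  0 0 0 1
  5 6 0 0
  0 0 0 0

0 0 0 0
0 0 0 1
5 6 0 0
0 0 0 0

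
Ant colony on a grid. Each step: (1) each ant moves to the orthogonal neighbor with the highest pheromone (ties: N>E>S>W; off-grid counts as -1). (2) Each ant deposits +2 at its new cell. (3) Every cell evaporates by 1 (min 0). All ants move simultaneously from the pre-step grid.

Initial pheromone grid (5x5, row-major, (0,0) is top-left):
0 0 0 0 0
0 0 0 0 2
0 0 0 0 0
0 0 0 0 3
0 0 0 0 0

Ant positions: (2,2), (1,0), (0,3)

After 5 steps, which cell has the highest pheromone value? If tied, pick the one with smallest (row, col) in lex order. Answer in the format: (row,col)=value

Answer: (0,1)=4

Derivation:
Step 1: ant0:(2,2)->N->(1,2) | ant1:(1,0)->N->(0,0) | ant2:(0,3)->E->(0,4)
  grid max=2 at (3,4)
Step 2: ant0:(1,2)->N->(0,2) | ant1:(0,0)->E->(0,1) | ant2:(0,4)->S->(1,4)
  grid max=2 at (1,4)
Step 3: ant0:(0,2)->W->(0,1) | ant1:(0,1)->E->(0,2) | ant2:(1,4)->N->(0,4)
  grid max=2 at (0,1)
Step 4: ant0:(0,1)->E->(0,2) | ant1:(0,2)->W->(0,1) | ant2:(0,4)->S->(1,4)
  grid max=3 at (0,1)
Step 5: ant0:(0,2)->W->(0,1) | ant1:(0,1)->E->(0,2) | ant2:(1,4)->N->(0,4)
  grid max=4 at (0,1)
Final grid:
  0 4 4 0 1
  0 0 0 0 1
  0 0 0 0 0
  0 0 0 0 0
  0 0 0 0 0
Max pheromone 4 at (0,1)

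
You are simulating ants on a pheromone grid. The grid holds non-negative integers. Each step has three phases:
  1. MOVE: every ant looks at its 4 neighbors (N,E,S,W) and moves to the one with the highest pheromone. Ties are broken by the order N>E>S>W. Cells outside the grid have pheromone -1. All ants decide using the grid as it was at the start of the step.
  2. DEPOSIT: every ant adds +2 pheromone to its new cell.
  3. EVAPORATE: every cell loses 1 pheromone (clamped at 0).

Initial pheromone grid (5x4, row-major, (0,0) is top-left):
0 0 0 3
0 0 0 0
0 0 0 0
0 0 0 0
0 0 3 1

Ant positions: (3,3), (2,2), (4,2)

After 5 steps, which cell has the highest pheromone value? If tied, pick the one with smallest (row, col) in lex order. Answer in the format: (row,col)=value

Answer: (4,3)=8

Derivation:
Step 1: ant0:(3,3)->S->(4,3) | ant1:(2,2)->N->(1,2) | ant2:(4,2)->E->(4,3)
  grid max=4 at (4,3)
Step 2: ant0:(4,3)->W->(4,2) | ant1:(1,2)->N->(0,2) | ant2:(4,3)->W->(4,2)
  grid max=5 at (4,2)
Step 3: ant0:(4,2)->E->(4,3) | ant1:(0,2)->E->(0,3) | ant2:(4,2)->E->(4,3)
  grid max=6 at (4,3)
Step 4: ant0:(4,3)->W->(4,2) | ant1:(0,3)->S->(1,3) | ant2:(4,3)->W->(4,2)
  grid max=7 at (4,2)
Step 5: ant0:(4,2)->E->(4,3) | ant1:(1,3)->N->(0,3) | ant2:(4,2)->E->(4,3)
  grid max=8 at (4,3)
Final grid:
  0 0 0 2
  0 0 0 0
  0 0 0 0
  0 0 0 0
  0 0 6 8
Max pheromone 8 at (4,3)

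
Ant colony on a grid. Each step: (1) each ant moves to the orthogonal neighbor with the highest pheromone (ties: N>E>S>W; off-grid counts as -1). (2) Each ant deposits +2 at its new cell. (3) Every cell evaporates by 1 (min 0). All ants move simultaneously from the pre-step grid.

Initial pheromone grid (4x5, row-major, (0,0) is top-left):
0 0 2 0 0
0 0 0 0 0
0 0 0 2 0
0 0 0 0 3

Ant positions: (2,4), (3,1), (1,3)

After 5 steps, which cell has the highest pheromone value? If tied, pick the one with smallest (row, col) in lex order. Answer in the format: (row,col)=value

Step 1: ant0:(2,4)->S->(3,4) | ant1:(3,1)->N->(2,1) | ant2:(1,3)->S->(2,3)
  grid max=4 at (3,4)
Step 2: ant0:(3,4)->N->(2,4) | ant1:(2,1)->N->(1,1) | ant2:(2,3)->N->(1,3)
  grid max=3 at (3,4)
Step 3: ant0:(2,4)->S->(3,4) | ant1:(1,1)->N->(0,1) | ant2:(1,3)->S->(2,3)
  grid max=4 at (3,4)
Step 4: ant0:(3,4)->N->(2,4) | ant1:(0,1)->E->(0,2) | ant2:(2,3)->N->(1,3)
  grid max=3 at (3,4)
Step 5: ant0:(2,4)->S->(3,4) | ant1:(0,2)->E->(0,3) | ant2:(1,3)->S->(2,3)
  grid max=4 at (3,4)
Final grid:
  0 0 0 1 0
  0 0 0 0 0
  0 0 0 3 0
  0 0 0 0 4
Max pheromone 4 at (3,4)

Answer: (3,4)=4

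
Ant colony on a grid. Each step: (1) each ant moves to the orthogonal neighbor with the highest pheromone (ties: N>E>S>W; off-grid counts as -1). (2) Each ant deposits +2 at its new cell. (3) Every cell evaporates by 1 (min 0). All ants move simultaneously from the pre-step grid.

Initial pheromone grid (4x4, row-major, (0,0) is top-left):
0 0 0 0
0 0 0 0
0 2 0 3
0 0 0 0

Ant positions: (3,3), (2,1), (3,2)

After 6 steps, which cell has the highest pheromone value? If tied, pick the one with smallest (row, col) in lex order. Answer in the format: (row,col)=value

Answer: (2,3)=13

Derivation:
Step 1: ant0:(3,3)->N->(2,3) | ant1:(2,1)->N->(1,1) | ant2:(3,2)->N->(2,2)
  grid max=4 at (2,3)
Step 2: ant0:(2,3)->W->(2,2) | ant1:(1,1)->S->(2,1) | ant2:(2,2)->E->(2,3)
  grid max=5 at (2,3)
Step 3: ant0:(2,2)->E->(2,3) | ant1:(2,1)->E->(2,2) | ant2:(2,3)->W->(2,2)
  grid max=6 at (2,3)
Step 4: ant0:(2,3)->W->(2,2) | ant1:(2,2)->E->(2,3) | ant2:(2,2)->E->(2,3)
  grid max=9 at (2,3)
Step 5: ant0:(2,2)->E->(2,3) | ant1:(2,3)->W->(2,2) | ant2:(2,3)->W->(2,2)
  grid max=10 at (2,3)
Step 6: ant0:(2,3)->W->(2,2) | ant1:(2,2)->E->(2,3) | ant2:(2,2)->E->(2,3)
  grid max=13 at (2,3)
Final grid:
  0 0 0 0
  0 0 0 0
  0 0 10 13
  0 0 0 0
Max pheromone 13 at (2,3)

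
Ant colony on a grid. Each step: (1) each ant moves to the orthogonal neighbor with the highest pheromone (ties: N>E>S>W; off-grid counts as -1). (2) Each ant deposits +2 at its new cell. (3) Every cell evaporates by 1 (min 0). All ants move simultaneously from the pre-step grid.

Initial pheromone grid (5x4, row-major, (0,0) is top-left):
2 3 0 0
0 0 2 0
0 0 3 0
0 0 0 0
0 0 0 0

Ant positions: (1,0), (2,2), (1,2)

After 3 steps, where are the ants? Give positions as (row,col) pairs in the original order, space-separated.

Step 1: ant0:(1,0)->N->(0,0) | ant1:(2,2)->N->(1,2) | ant2:(1,2)->S->(2,2)
  grid max=4 at (2,2)
Step 2: ant0:(0,0)->E->(0,1) | ant1:(1,2)->S->(2,2) | ant2:(2,2)->N->(1,2)
  grid max=5 at (2,2)
Step 3: ant0:(0,1)->W->(0,0) | ant1:(2,2)->N->(1,2) | ant2:(1,2)->S->(2,2)
  grid max=6 at (2,2)

(0,0) (1,2) (2,2)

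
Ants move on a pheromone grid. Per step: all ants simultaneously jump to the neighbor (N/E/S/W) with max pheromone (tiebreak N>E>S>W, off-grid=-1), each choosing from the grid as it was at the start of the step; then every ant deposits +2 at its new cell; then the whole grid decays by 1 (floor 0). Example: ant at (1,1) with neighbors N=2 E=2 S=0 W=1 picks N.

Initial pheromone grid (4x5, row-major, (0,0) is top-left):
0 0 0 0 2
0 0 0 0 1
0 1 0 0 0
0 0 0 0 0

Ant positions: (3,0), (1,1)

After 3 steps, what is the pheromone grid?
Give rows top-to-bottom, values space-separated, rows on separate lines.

After step 1: ants at (2,0),(2,1)
  0 0 0 0 1
  0 0 0 0 0
  1 2 0 0 0
  0 0 0 0 0
After step 2: ants at (2,1),(2,0)
  0 0 0 0 0
  0 0 0 0 0
  2 3 0 0 0
  0 0 0 0 0
After step 3: ants at (2,0),(2,1)
  0 0 0 0 0
  0 0 0 0 0
  3 4 0 0 0
  0 0 0 0 0

0 0 0 0 0
0 0 0 0 0
3 4 0 0 0
0 0 0 0 0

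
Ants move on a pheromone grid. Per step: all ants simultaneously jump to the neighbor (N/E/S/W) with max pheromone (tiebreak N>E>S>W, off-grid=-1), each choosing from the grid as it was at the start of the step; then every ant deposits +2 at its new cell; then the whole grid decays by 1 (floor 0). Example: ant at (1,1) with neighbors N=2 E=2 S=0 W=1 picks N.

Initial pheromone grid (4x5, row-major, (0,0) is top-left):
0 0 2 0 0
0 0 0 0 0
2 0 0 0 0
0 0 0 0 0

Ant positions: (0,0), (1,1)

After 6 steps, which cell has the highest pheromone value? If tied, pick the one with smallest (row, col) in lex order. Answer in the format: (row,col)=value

Step 1: ant0:(0,0)->E->(0,1) | ant1:(1,1)->N->(0,1)
  grid max=3 at (0,1)
Step 2: ant0:(0,1)->E->(0,2) | ant1:(0,1)->E->(0,2)
  grid max=4 at (0,2)
Step 3: ant0:(0,2)->W->(0,1) | ant1:(0,2)->W->(0,1)
  grid max=5 at (0,1)
Step 4: ant0:(0,1)->E->(0,2) | ant1:(0,1)->E->(0,2)
  grid max=6 at (0,2)
Step 5: ant0:(0,2)->W->(0,1) | ant1:(0,2)->W->(0,1)
  grid max=7 at (0,1)
Step 6: ant0:(0,1)->E->(0,2) | ant1:(0,1)->E->(0,2)
  grid max=8 at (0,2)
Final grid:
  0 6 8 0 0
  0 0 0 0 0
  0 0 0 0 0
  0 0 0 0 0
Max pheromone 8 at (0,2)

Answer: (0,2)=8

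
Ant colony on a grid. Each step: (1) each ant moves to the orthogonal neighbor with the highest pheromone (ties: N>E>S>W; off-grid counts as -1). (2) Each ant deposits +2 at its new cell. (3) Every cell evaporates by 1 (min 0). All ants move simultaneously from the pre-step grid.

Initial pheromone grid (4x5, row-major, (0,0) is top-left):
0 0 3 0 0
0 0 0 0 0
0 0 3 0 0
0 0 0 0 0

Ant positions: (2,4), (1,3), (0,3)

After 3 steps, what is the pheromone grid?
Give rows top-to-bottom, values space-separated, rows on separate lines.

After step 1: ants at (1,4),(0,3),(0,2)
  0 0 4 1 0
  0 0 0 0 1
  0 0 2 0 0
  0 0 0 0 0
After step 2: ants at (0,4),(0,2),(0,3)
  0 0 5 2 1
  0 0 0 0 0
  0 0 1 0 0
  0 0 0 0 0
After step 3: ants at (0,3),(0,3),(0,2)
  0 0 6 5 0
  0 0 0 0 0
  0 0 0 0 0
  0 0 0 0 0

0 0 6 5 0
0 0 0 0 0
0 0 0 0 0
0 0 0 0 0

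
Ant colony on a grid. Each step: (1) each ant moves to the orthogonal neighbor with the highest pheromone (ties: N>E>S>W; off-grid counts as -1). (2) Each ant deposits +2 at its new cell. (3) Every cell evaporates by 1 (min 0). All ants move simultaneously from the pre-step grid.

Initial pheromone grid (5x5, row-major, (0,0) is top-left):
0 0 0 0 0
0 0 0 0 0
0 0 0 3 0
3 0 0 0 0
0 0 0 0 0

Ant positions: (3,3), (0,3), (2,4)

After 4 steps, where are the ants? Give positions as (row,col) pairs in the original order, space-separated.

Step 1: ant0:(3,3)->N->(2,3) | ant1:(0,3)->E->(0,4) | ant2:(2,4)->W->(2,3)
  grid max=6 at (2,3)
Step 2: ant0:(2,3)->N->(1,3) | ant1:(0,4)->S->(1,4) | ant2:(2,3)->N->(1,3)
  grid max=5 at (2,3)
Step 3: ant0:(1,3)->S->(2,3) | ant1:(1,4)->W->(1,3) | ant2:(1,3)->S->(2,3)
  grid max=8 at (2,3)
Step 4: ant0:(2,3)->N->(1,3) | ant1:(1,3)->S->(2,3) | ant2:(2,3)->N->(1,3)
  grid max=9 at (2,3)

(1,3) (2,3) (1,3)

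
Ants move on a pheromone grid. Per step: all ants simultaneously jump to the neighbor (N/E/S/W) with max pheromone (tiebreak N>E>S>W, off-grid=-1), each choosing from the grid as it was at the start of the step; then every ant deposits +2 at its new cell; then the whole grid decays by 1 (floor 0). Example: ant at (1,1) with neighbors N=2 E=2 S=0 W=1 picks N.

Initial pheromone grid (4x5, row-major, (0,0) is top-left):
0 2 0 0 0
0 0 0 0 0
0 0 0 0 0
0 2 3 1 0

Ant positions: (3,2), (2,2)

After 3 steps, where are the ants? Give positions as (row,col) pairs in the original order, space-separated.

Step 1: ant0:(3,2)->W->(3,1) | ant1:(2,2)->S->(3,2)
  grid max=4 at (3,2)
Step 2: ant0:(3,1)->E->(3,2) | ant1:(3,2)->W->(3,1)
  grid max=5 at (3,2)
Step 3: ant0:(3,2)->W->(3,1) | ant1:(3,1)->E->(3,2)
  grid max=6 at (3,2)

(3,1) (3,2)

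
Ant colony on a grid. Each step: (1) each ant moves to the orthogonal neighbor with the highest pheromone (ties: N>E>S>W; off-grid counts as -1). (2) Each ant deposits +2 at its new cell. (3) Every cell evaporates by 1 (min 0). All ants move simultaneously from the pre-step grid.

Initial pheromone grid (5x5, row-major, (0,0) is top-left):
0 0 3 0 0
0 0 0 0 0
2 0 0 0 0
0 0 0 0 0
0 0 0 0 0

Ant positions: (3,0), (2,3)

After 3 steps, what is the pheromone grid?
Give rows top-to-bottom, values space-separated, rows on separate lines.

After step 1: ants at (2,0),(1,3)
  0 0 2 0 0
  0 0 0 1 0
  3 0 0 0 0
  0 0 0 0 0
  0 0 0 0 0
After step 2: ants at (1,0),(0,3)
  0 0 1 1 0
  1 0 0 0 0
  2 0 0 0 0
  0 0 0 0 0
  0 0 0 0 0
After step 3: ants at (2,0),(0,2)
  0 0 2 0 0
  0 0 0 0 0
  3 0 0 0 0
  0 0 0 0 0
  0 0 0 0 0

0 0 2 0 0
0 0 0 0 0
3 0 0 0 0
0 0 0 0 0
0 0 0 0 0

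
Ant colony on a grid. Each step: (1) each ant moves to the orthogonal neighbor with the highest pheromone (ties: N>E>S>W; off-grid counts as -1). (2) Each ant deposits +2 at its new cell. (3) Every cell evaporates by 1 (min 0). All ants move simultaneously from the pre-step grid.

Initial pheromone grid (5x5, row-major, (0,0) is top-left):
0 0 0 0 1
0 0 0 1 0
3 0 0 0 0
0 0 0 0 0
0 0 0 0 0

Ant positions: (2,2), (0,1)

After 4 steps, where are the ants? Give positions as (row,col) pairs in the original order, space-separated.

Step 1: ant0:(2,2)->N->(1,2) | ant1:(0,1)->E->(0,2)
  grid max=2 at (2,0)
Step 2: ant0:(1,2)->N->(0,2) | ant1:(0,2)->S->(1,2)
  grid max=2 at (0,2)
Step 3: ant0:(0,2)->S->(1,2) | ant1:(1,2)->N->(0,2)
  grid max=3 at (0,2)
Step 4: ant0:(1,2)->N->(0,2) | ant1:(0,2)->S->(1,2)
  grid max=4 at (0,2)

(0,2) (1,2)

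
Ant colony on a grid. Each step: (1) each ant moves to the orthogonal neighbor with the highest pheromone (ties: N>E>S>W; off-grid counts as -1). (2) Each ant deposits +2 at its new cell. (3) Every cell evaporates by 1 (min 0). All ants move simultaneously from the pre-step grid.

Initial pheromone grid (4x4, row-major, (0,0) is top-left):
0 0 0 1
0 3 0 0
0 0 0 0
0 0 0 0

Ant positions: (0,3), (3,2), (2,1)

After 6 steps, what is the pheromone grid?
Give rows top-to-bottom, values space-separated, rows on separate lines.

After step 1: ants at (1,3),(2,2),(1,1)
  0 0 0 0
  0 4 0 1
  0 0 1 0
  0 0 0 0
After step 2: ants at (0,3),(1,2),(0,1)
  0 1 0 1
  0 3 1 0
  0 0 0 0
  0 0 0 0
After step 3: ants at (1,3),(1,1),(1,1)
  0 0 0 0
  0 6 0 1
  0 0 0 0
  0 0 0 0
After step 4: ants at (0,3),(0,1),(0,1)
  0 3 0 1
  0 5 0 0
  0 0 0 0
  0 0 0 0
After step 5: ants at (1,3),(1,1),(1,1)
  0 2 0 0
  0 8 0 1
  0 0 0 0
  0 0 0 0
After step 6: ants at (0,3),(0,1),(0,1)
  0 5 0 1
  0 7 0 0
  0 0 0 0
  0 0 0 0

0 5 0 1
0 7 0 0
0 0 0 0
0 0 0 0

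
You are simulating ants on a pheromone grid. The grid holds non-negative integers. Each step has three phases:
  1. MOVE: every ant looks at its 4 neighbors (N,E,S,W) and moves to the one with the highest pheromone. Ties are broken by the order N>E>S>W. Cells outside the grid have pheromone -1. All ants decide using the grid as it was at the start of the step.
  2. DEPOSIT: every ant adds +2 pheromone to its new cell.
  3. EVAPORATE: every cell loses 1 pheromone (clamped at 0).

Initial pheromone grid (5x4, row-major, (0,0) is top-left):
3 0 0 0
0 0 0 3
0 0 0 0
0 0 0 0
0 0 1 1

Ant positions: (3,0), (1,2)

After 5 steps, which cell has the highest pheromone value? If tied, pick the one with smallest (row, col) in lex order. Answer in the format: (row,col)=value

Step 1: ant0:(3,0)->N->(2,0) | ant1:(1,2)->E->(1,3)
  grid max=4 at (1,3)
Step 2: ant0:(2,0)->N->(1,0) | ant1:(1,3)->N->(0,3)
  grid max=3 at (1,3)
Step 3: ant0:(1,0)->N->(0,0) | ant1:(0,3)->S->(1,3)
  grid max=4 at (1,3)
Step 4: ant0:(0,0)->E->(0,1) | ant1:(1,3)->N->(0,3)
  grid max=3 at (1,3)
Step 5: ant0:(0,1)->W->(0,0) | ant1:(0,3)->S->(1,3)
  grid max=4 at (1,3)
Final grid:
  2 0 0 0
  0 0 0 4
  0 0 0 0
  0 0 0 0
  0 0 0 0
Max pheromone 4 at (1,3)

Answer: (1,3)=4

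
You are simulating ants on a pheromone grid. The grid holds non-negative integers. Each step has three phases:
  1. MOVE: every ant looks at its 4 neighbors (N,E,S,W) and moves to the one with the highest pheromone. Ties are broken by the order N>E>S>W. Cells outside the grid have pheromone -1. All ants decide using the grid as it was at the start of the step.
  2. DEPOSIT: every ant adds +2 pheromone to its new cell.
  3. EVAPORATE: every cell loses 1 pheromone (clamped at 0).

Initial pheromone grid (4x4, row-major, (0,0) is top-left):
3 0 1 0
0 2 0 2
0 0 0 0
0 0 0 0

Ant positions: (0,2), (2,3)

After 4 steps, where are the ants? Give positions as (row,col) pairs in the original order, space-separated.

Step 1: ant0:(0,2)->E->(0,3) | ant1:(2,3)->N->(1,3)
  grid max=3 at (1,3)
Step 2: ant0:(0,3)->S->(1,3) | ant1:(1,3)->N->(0,3)
  grid max=4 at (1,3)
Step 3: ant0:(1,3)->N->(0,3) | ant1:(0,3)->S->(1,3)
  grid max=5 at (1,3)
Step 4: ant0:(0,3)->S->(1,3) | ant1:(1,3)->N->(0,3)
  grid max=6 at (1,3)

(1,3) (0,3)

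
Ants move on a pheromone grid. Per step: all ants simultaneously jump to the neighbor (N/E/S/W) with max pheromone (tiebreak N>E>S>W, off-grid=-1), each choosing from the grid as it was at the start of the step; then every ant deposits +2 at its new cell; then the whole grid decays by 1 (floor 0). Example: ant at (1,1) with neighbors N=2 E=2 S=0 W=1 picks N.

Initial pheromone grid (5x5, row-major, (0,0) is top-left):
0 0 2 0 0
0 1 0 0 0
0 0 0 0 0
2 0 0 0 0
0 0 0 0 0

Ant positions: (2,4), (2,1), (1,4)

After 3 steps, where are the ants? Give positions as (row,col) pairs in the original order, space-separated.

Step 1: ant0:(2,4)->N->(1,4) | ant1:(2,1)->N->(1,1) | ant2:(1,4)->N->(0,4)
  grid max=2 at (1,1)
Step 2: ant0:(1,4)->N->(0,4) | ant1:(1,1)->N->(0,1) | ant2:(0,4)->S->(1,4)
  grid max=2 at (0,4)
Step 3: ant0:(0,4)->S->(1,4) | ant1:(0,1)->S->(1,1) | ant2:(1,4)->N->(0,4)
  grid max=3 at (0,4)

(1,4) (1,1) (0,4)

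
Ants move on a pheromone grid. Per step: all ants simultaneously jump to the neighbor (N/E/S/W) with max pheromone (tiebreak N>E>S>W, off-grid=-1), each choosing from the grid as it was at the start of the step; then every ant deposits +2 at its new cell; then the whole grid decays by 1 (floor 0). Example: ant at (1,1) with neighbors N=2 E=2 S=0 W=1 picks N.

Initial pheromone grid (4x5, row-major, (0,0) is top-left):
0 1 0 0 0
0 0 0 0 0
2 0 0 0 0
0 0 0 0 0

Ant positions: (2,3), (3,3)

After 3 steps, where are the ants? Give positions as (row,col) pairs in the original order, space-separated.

Step 1: ant0:(2,3)->N->(1,3) | ant1:(3,3)->N->(2,3)
  grid max=1 at (1,3)
Step 2: ant0:(1,3)->S->(2,3) | ant1:(2,3)->N->(1,3)
  grid max=2 at (1,3)
Step 3: ant0:(2,3)->N->(1,3) | ant1:(1,3)->S->(2,3)
  grid max=3 at (1,3)

(1,3) (2,3)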